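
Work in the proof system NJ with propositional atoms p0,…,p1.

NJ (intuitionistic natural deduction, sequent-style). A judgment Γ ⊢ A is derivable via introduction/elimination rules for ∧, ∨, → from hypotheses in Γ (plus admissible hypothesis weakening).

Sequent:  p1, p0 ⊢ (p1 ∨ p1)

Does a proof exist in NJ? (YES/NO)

Derivation (root first):
[∨I₁] p1, p0 ⊢ (p1 ∨ p1)
  [Wk] p1, p0 ⊢ p1
    [Ax] p1 ⊢ p1

Result: YES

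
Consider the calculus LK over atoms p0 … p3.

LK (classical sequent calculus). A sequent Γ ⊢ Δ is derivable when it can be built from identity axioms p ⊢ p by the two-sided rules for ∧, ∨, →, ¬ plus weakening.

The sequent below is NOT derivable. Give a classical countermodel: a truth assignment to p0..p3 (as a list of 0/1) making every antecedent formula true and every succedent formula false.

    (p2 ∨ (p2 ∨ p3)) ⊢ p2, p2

Search for a countermodel by truth-table:
  v=0000: Γ:[(p2 ∨ (p2 ∨ p3))=F] Δ:[p2=F, p2=F] refutes=False
  v=0001: Γ:[(p2 ∨ (p2 ∨ p3))=T] Δ:[p2=F, p2=F] refutes=True  ← countermodel

Result: [0, 0, 0, 1]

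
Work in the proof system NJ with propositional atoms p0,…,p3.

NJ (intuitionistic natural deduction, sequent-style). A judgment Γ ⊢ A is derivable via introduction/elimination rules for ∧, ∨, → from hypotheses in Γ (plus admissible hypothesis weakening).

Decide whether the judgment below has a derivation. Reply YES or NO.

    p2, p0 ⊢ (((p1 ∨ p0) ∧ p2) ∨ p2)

Derivation (root first):
[∨I₁] p2, p0 ⊢ (((p1 ∨ p0) ∧ p2) ∨ p2)
  [∧I] p2, p0 ⊢ ((p1 ∨ p0) ∧ p2)
    [∨I₂] p0 ⊢ (p1 ∨ p0)
      [Ax] p0 ⊢ p0
    [Ax] p2 ⊢ p2

Result: YES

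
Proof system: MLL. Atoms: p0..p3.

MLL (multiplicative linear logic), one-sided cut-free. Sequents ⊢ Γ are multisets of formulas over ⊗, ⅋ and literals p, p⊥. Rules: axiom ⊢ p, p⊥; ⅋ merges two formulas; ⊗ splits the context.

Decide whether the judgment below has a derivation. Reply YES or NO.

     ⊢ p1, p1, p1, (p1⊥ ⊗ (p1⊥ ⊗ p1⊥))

Proof tree:
[⊗]  ⊢ p1, p1, p1, (p1⊥ ⊗ (p1⊥ ⊗ p1⊥))
  [Ax]  ⊢ p1, p1⊥
  [⊗]  ⊢ p1, p1, (p1⊥ ⊗ p1⊥)
    [Ax]  ⊢ p1, p1⊥
    [Ax]  ⊢ p1, p1⊥

Result: YES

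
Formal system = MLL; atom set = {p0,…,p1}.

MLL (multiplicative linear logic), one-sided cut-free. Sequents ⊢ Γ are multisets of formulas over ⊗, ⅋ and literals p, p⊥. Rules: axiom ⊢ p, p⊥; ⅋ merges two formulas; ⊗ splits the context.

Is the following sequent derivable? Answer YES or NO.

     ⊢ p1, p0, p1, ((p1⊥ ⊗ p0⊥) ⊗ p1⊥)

Derivation (root first):
[⊗]  ⊢ p1, p0, p1, ((p1⊥ ⊗ p0⊥) ⊗ p1⊥)
  [⊗]  ⊢ p1, p0, (p1⊥ ⊗ p0⊥)
    [Ax]  ⊢ p1, p1⊥
    [Ax]  ⊢ p0, p0⊥
  [Ax]  ⊢ p1, p1⊥

Result: YES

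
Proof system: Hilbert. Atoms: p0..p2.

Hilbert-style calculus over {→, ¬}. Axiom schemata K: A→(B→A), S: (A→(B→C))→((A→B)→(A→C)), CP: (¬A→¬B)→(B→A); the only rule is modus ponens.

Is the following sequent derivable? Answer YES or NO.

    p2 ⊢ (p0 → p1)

Truth-table refutation:
  v=000: Γ:[p2=F] Δ:[(p0 → p1)=T] refutes=False
  v=001: Γ:[p2=T] Δ:[(p0 → p1)=T] refutes=False
  v=010: Γ:[p2=F] Δ:[(p0 → p1)=T] refutes=False
  v=011: Γ:[p2=T] Δ:[(p0 → p1)=T] refutes=False
  v=100: Γ:[p2=F] Δ:[(p0 → p1)=F] refutes=False
  v=101: Γ:[p2=T] Δ:[(p0 → p1)=F] refutes=True  ← countermodel

Result: NO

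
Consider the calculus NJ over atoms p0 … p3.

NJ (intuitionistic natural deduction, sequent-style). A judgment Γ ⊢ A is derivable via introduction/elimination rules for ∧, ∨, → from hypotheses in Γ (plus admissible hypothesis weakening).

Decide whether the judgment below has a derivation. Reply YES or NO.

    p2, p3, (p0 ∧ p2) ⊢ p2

Derivation (root first):
[Wk] p2, p3, (p0 ∧ p2) ⊢ p2
  [Wk] p2, p3 ⊢ p2
    [Ax] p2 ⊢ p2

Result: YES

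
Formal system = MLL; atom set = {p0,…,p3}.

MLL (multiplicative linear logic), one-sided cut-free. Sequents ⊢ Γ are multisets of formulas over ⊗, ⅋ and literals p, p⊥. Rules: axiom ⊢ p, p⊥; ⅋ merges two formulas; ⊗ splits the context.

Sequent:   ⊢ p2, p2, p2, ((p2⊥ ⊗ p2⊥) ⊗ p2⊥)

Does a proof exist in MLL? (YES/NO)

Derivation (root first):
[⊗]  ⊢ p2, p2, p2, ((p2⊥ ⊗ p2⊥) ⊗ p2⊥)
  [⊗]  ⊢ p2, p2, (p2⊥ ⊗ p2⊥)
    [Ax]  ⊢ p2, p2⊥
    [Ax]  ⊢ p2, p2⊥
  [Ax]  ⊢ p2, p2⊥

Result: YES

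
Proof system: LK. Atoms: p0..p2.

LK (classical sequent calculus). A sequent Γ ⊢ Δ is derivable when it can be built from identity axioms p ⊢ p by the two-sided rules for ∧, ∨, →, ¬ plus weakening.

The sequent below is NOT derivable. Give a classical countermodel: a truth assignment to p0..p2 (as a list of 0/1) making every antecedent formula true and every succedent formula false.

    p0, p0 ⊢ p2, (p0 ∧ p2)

Search for a countermodel by truth-table:
  v=000: Γ:[p0=F, p0=F] Δ:[p2=F, (p0 ∧ p2)=F] refutes=False
  v=001: Γ:[p0=F, p0=F] Δ:[p2=T, (p0 ∧ p2)=F] refutes=False
  v=010: Γ:[p0=F, p0=F] Δ:[p2=F, (p0 ∧ p2)=F] refutes=False
  v=011: Γ:[p0=F, p0=F] Δ:[p2=T, (p0 ∧ p2)=F] refutes=False
  v=100: Γ:[p0=T, p0=T] Δ:[p2=F, (p0 ∧ p2)=F] refutes=True  ← countermodel

Result: [1, 0, 0]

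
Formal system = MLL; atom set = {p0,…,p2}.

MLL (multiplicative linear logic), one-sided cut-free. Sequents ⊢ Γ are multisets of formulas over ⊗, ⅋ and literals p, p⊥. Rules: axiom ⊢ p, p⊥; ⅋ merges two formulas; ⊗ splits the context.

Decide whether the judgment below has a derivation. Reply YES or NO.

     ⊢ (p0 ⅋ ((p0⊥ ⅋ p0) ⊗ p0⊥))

Derivation trace:
[⅋]  ⊢ (p0 ⅋ ((p0⊥ ⅋ p0) ⊗ p0⊥))
  [⊗]  ⊢ p0, ((p0⊥ ⅋ p0) ⊗ p0⊥)
    [⅋]  ⊢ (p0⊥ ⅋ p0)
      [Ax]  ⊢ p0, p0⊥
    [Ax]  ⊢ p0, p0⊥

Result: YES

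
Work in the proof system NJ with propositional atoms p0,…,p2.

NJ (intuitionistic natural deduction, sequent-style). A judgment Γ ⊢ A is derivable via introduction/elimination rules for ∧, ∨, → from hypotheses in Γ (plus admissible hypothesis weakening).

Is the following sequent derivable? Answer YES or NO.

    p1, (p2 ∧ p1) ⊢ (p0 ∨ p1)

Proof tree:
[∨I₂] p1, (p2 ∧ p1) ⊢ (p0 ∨ p1)
  [→E] p1, (p2 ∧ p1) ⊢ p1
    [→I] (p2 ∧ p1) ⊢ (p1 → p1)
      [Wk] p1, (p2 ∧ p1) ⊢ p1
        [Ax] p1 ⊢ p1
    [Wk] p1, (p2 ∧ p1) ⊢ p1
      [Ax] p1 ⊢ p1

Result: YES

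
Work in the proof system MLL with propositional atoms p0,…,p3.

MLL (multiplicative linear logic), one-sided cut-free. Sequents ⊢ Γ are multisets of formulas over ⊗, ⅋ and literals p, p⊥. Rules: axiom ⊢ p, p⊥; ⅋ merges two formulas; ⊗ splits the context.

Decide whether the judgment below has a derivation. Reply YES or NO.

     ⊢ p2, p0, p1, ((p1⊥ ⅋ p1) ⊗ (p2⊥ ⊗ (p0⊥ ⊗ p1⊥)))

Derivation trace:
[⊗]  ⊢ p2, p0, p1, ((p1⊥ ⅋ p1) ⊗ (p2⊥ ⊗ (p0⊥ ⊗ p1⊥)))
  [⅋]  ⊢ (p1⊥ ⅋ p1)
    [Ax]  ⊢ p1, p1⊥
  [⊗]  ⊢ p2, p0, p1, (p2⊥ ⊗ (p0⊥ ⊗ p1⊥))
    [Ax]  ⊢ p2, p2⊥
    [⊗]  ⊢ p0, p1, (p0⊥ ⊗ p1⊥)
      [Ax]  ⊢ p0, p0⊥
      [Ax]  ⊢ p1, p1⊥

Result: YES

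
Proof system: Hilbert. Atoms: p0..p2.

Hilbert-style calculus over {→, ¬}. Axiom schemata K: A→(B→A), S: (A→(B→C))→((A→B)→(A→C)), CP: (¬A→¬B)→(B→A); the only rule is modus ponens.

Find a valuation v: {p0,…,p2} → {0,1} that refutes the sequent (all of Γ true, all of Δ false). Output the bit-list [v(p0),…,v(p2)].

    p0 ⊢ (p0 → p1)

Enumerate valuations to refute Γ ⊢ Δ:
  v=000: Γ:[p0=F] Δ:[(p0 → p1)=T] refutes=False
  v=001: Γ:[p0=F] Δ:[(p0 → p1)=T] refutes=False
  v=010: Γ:[p0=F] Δ:[(p0 → p1)=T] refutes=False
  v=011: Γ:[p0=F] Δ:[(p0 → p1)=T] refutes=False
  v=100: Γ:[p0=T] Δ:[(p0 → p1)=F] refutes=True  ← countermodel

Result: [1, 0, 0]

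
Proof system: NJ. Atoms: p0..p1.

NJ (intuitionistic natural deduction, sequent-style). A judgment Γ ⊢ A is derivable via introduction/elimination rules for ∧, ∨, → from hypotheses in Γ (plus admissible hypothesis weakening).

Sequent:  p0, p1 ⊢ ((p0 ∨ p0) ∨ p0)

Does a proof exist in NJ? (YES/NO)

Derivation (root first):
[Wk] p0, p1 ⊢ ((p0 ∨ p0) ∨ p0)
  [∨I₁] p0 ⊢ ((p0 ∨ p0) ∨ p0)
    [∨I₂] p0 ⊢ (p0 ∨ p0)
      [Ax] p0 ⊢ p0

Result: YES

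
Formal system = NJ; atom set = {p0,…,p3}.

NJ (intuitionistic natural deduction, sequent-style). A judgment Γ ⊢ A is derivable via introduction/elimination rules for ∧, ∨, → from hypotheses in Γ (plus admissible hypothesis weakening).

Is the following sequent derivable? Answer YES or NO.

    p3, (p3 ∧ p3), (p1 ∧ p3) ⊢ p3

Derivation (root first):
[Wk] p3, (p3 ∧ p3), (p1 ∧ p3) ⊢ p3
  [Wk] p3, (p3 ∧ p3) ⊢ p3
    [Ax] p3 ⊢ p3

Result: YES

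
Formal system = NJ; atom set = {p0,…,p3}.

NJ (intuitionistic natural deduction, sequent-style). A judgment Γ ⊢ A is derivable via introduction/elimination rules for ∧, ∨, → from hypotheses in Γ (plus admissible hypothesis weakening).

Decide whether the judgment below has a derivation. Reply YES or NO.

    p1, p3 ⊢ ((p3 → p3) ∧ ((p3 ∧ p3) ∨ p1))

Proof tree:
[∧I] p1, p3 ⊢ ((p3 → p3) ∧ ((p3 ∧ p3) ∨ p1))
  [→I]  ⊢ (p3 → p3)
    [Ax] p3 ⊢ p3
  [∨I₁] p3, p1 ⊢ ((p3 ∧ p3) ∨ p1)
    [Wk] p3, p1 ⊢ (p3 ∧ p3)
      [∧I] p3 ⊢ (p3 ∧ p3)
        [Ax] p3 ⊢ p3
        [Ax] p3 ⊢ p3

Result: YES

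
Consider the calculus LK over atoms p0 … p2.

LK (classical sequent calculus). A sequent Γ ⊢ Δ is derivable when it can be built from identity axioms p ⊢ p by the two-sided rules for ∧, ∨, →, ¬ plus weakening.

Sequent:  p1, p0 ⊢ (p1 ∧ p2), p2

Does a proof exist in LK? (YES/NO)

Enumerate valuations to refute Γ ⊢ Δ:
  v=000: Γ:[p1=F, p0=F] Δ:[(p1 ∧ p2)=F, p2=F] refutes=False
  v=001: Γ:[p1=F, p0=F] Δ:[(p1 ∧ p2)=F, p2=T] refutes=False
  v=010: Γ:[p1=T, p0=F] Δ:[(p1 ∧ p2)=F, p2=F] refutes=False
  v=011: Γ:[p1=T, p0=F] Δ:[(p1 ∧ p2)=T, p2=T] refutes=False
  v=100: Γ:[p1=F, p0=T] Δ:[(p1 ∧ p2)=F, p2=F] refutes=False
  v=101: Γ:[p1=F, p0=T] Δ:[(p1 ∧ p2)=F, p2=T] refutes=False
  v=110: Γ:[p1=T, p0=T] Δ:[(p1 ∧ p2)=F, p2=F] refutes=True  ← countermodel

Result: NO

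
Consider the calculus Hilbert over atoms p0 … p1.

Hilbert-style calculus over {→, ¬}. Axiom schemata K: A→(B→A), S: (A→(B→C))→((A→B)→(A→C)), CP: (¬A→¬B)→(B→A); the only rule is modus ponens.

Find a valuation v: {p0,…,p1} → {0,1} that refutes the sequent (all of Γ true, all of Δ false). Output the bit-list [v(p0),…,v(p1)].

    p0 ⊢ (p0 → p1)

Enumerate valuations to refute Γ ⊢ Δ:
  v=00: Γ:[p0=F] Δ:[(p0 → p1)=T] refutes=False
  v=01: Γ:[p0=F] Δ:[(p0 → p1)=T] refutes=False
  v=10: Γ:[p0=T] Δ:[(p0 → p1)=F] refutes=True  ← countermodel

Result: [1, 0]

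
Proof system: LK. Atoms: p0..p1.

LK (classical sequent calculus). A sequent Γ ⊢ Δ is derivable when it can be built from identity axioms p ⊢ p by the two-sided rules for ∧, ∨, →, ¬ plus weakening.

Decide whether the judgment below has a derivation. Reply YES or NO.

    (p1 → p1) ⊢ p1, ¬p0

Search for a countermodel by truth-table:
  v=00: Γ:[(p1 → p1)=T] Δ:[p1=F, ¬p0=T] refutes=False
  v=01: Γ:[(p1 → p1)=T] Δ:[p1=T, ¬p0=T] refutes=False
  v=10: Γ:[(p1 → p1)=T] Δ:[p1=F, ¬p0=F] refutes=True  ← countermodel

Result: NO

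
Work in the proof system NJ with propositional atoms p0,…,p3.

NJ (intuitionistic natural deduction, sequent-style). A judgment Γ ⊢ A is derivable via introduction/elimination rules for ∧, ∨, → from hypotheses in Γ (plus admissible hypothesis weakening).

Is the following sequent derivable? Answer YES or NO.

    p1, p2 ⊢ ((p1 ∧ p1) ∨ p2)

Derivation trace:
[∨I₁] p1, p2 ⊢ ((p1 ∧ p1) ∨ p2)
  [∧I] p1, p2 ⊢ (p1 ∧ p1)
    [Ax] p1 ⊢ p1
    [Wk] p1, p2 ⊢ p1
      [Ax] p1 ⊢ p1

Result: YES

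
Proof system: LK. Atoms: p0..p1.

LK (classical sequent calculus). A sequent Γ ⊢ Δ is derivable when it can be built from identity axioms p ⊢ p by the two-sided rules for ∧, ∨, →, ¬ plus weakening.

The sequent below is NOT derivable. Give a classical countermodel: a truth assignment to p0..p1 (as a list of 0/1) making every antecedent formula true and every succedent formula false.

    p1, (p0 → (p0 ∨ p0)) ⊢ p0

Truth-table refutation:
  v=00: Γ:[p1=F, (p0 → (p0 ∨ p0))=T] Δ:[p0=F] refutes=False
  v=01: Γ:[p1=T, (p0 → (p0 ∨ p0))=T] Δ:[p0=F] refutes=True  ← countermodel

Result: [0, 1]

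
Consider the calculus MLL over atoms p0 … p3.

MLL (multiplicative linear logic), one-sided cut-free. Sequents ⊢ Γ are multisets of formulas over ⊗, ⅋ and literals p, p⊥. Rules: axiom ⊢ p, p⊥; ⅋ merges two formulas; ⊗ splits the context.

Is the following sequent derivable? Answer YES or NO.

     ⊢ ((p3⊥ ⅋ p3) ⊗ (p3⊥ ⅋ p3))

Derivation (root first):
[⊗]  ⊢ ((p3⊥ ⅋ p3) ⊗ (p3⊥ ⅋ p3))
  [⅋]  ⊢ (p3⊥ ⅋ p3)
    [Ax]  ⊢ p3, p3⊥
  [⅋]  ⊢ (p3⊥ ⅋ p3)
    [Ax]  ⊢ p3, p3⊥

Result: YES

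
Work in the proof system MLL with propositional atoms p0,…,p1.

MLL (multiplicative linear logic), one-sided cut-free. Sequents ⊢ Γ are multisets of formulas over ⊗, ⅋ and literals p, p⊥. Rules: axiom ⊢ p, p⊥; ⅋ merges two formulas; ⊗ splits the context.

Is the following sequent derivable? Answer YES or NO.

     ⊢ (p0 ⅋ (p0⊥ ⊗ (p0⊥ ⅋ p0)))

Derivation (root first):
[⅋]  ⊢ (p0 ⅋ (p0⊥ ⊗ (p0⊥ ⅋ p0)))
  [⊗]  ⊢ p0, (p0⊥ ⊗ (p0⊥ ⅋ p0))
    [Ax]  ⊢ p0, p0⊥
    [⅋]  ⊢ (p0⊥ ⅋ p0)
      [Ax]  ⊢ p0, p0⊥

Result: YES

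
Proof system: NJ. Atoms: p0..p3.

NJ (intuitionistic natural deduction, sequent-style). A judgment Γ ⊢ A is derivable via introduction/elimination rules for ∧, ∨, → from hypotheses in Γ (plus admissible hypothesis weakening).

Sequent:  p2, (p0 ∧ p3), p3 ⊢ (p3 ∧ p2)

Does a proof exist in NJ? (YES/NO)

Derivation trace:
[∧I] p2, (p0 ∧ p3), p3 ⊢ (p3 ∧ p2)
  [Ax] p3 ⊢ p3
  [Wk] p2, (p0 ∧ p3) ⊢ p2
    [Ax] p2 ⊢ p2

Result: YES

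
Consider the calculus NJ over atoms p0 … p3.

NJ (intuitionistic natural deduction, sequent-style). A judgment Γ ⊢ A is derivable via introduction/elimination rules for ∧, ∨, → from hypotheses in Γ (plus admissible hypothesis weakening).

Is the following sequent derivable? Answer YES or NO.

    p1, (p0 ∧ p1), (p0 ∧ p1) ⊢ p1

Derivation (root first):
[Wk] p1, (p0 ∧ p1), (p0 ∧ p1) ⊢ p1
  [Wk] p1, (p0 ∧ p1) ⊢ p1
    [Ax] p1 ⊢ p1

Result: YES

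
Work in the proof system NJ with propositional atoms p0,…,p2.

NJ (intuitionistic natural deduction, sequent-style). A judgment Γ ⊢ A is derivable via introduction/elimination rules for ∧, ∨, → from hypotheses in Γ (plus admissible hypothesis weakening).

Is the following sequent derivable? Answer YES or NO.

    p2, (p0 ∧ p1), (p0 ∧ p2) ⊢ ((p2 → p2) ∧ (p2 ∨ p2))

Derivation trace:
[Wk] p2, (p0 ∧ p1), (p0 ∧ p2) ⊢ ((p2 → p2) ∧ (p2 ∨ p2))
  [∧I] p2, (p0 ∧ p1) ⊢ ((p2 → p2) ∧ (p2 ∨ p2))
    [→I]  ⊢ (p2 → p2)
      [Ax] p2 ⊢ p2
    [Wk] p2, (p0 ∧ p1) ⊢ (p2 ∨ p2)
      [∨I₁] p2 ⊢ (p2 ∨ p2)
        [Ax] p2 ⊢ p2

Result: YES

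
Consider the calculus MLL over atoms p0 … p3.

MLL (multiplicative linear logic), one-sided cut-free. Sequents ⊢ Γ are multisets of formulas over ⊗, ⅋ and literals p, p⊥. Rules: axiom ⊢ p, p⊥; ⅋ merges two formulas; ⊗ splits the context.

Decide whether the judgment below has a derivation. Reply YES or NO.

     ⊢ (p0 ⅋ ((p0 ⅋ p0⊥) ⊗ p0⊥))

Proof tree:
[⅋]  ⊢ (p0 ⅋ ((p0 ⅋ p0⊥) ⊗ p0⊥))
  [⊗]  ⊢ p0, ((p0 ⅋ p0⊥) ⊗ p0⊥)
    [⅋]  ⊢ (p0 ⅋ p0⊥)
      [Ax]  ⊢ p0, p0⊥
    [Ax]  ⊢ p0, p0⊥

Result: YES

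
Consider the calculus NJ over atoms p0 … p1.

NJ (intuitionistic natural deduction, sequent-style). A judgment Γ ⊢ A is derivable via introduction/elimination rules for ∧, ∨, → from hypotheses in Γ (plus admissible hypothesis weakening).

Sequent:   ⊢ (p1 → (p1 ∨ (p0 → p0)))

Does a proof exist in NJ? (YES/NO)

Derivation trace:
[→I]  ⊢ (p1 → (p1 ∨ (p0 → p0)))
  [Wk] p1 ⊢ (p1 ∨ (p0 → p0))
    [∨I₂]  ⊢ (p1 ∨ (p0 → p0))
      [→I]  ⊢ (p0 → p0)
        [Ax] p0 ⊢ p0

Result: YES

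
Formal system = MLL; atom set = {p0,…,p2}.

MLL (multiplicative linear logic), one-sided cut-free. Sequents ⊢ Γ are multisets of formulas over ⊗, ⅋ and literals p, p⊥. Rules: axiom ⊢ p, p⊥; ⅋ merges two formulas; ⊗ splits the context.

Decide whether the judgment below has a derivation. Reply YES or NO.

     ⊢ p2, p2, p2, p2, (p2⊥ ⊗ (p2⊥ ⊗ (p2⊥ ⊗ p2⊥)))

Derivation trace:
[⊗]  ⊢ p2, p2, p2, p2, (p2⊥ ⊗ (p2⊥ ⊗ (p2⊥ ⊗ p2⊥)))
  [Ax]  ⊢ p2, p2⊥
  [⊗]  ⊢ p2, p2, p2, (p2⊥ ⊗ (p2⊥ ⊗ p2⊥))
    [Ax]  ⊢ p2, p2⊥
    [⊗]  ⊢ p2, p2, (p2⊥ ⊗ p2⊥)
      [Ax]  ⊢ p2, p2⊥
      [Ax]  ⊢ p2, p2⊥

Result: YES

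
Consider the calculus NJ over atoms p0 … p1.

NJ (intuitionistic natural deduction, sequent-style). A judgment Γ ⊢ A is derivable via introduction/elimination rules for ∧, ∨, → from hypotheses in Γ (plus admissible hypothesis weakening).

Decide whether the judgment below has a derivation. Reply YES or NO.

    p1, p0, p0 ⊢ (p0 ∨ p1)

Derivation (root first):
[Wk] p1, p0, p0 ⊢ (p0 ∨ p1)
  [∨I₂] p1, p0 ⊢ (p0 ∨ p1)
    [Wk] p1, p0 ⊢ p1
      [Ax] p1 ⊢ p1

Result: YES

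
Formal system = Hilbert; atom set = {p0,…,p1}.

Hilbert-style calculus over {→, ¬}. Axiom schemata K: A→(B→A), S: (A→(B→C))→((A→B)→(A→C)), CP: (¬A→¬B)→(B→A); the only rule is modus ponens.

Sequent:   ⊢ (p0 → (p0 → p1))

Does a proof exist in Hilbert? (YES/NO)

Search for a countermodel by truth-table:
  v=00: Γ:[] Δ:[(p0 → (p0 → p1))=T] refutes=False
  v=01: Γ:[] Δ:[(p0 → (p0 → p1))=T] refutes=False
  v=10: Γ:[] Δ:[(p0 → (p0 → p1))=F] refutes=True  ← countermodel

Result: NO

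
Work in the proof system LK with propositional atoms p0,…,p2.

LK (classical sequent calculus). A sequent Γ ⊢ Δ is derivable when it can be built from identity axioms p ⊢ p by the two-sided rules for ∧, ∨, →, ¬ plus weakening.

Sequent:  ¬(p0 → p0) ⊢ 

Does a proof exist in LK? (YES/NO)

Derivation trace:
[¬L] ¬(p0 → p0) ⊢ 
  [→R]  ⊢ (p0 → p0)
    [Ax] p0 ⊢ p0

Result: YES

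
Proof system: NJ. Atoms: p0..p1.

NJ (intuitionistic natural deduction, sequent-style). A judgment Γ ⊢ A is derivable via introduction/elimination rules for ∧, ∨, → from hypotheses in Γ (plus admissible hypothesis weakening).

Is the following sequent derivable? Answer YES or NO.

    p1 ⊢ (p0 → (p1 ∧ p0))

Derivation trace:
[→I] p1 ⊢ (p0 → (p1 ∧ p0))
  [∧I] p1, p0 ⊢ (p1 ∧ p0)
    [Wk] p1, p1 ⊢ p1
      [Ax] p1 ⊢ p1
    [Ax] p0 ⊢ p0

Result: YES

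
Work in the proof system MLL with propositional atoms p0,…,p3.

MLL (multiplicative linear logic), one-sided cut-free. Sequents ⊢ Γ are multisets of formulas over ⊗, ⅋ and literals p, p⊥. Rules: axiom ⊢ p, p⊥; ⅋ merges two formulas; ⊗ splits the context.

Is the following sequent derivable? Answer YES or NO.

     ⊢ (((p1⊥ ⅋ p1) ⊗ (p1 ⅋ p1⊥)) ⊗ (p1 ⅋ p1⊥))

Derivation trace:
[⊗]  ⊢ (((p1⊥ ⅋ p1) ⊗ (p1 ⅋ p1⊥)) ⊗ (p1 ⅋ p1⊥))
  [⊗]  ⊢ ((p1⊥ ⅋ p1) ⊗ (p1 ⅋ p1⊥))
    [⅋]  ⊢ (p1⊥ ⅋ p1)
      [Ax]  ⊢ p1, p1⊥
    [⅋]  ⊢ (p1 ⅋ p1⊥)
      [Ax]  ⊢ p1, p1⊥
  [⅋]  ⊢ (p1 ⅋ p1⊥)
    [Ax]  ⊢ p1, p1⊥

Result: YES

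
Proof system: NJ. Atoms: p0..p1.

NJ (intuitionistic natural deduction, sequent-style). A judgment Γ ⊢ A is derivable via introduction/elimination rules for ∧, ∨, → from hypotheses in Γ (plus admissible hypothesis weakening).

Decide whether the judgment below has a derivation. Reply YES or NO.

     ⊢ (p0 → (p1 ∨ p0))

Derivation (root first):
[→I]  ⊢ (p0 → (p1 ∨ p0))
  [∨I₂] p0 ⊢ (p1 ∨ p0)
    [Ax] p0 ⊢ p0

Result: YES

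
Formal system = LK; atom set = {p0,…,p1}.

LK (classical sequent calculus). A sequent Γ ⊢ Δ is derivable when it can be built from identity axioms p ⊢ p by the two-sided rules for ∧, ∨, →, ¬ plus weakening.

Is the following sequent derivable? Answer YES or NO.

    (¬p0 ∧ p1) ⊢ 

Truth-table refutation:
  v=00: Γ:[(¬p0 ∧ p1)=F] Δ:[] refutes=False
  v=01: Γ:[(¬p0 ∧ p1)=T] Δ:[] refutes=True  ← countermodel

Result: NO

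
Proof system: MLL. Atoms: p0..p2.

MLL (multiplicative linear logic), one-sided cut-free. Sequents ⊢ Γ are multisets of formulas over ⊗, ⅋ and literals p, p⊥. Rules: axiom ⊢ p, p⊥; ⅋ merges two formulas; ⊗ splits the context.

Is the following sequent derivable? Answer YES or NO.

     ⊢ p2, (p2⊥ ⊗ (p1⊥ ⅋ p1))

Derivation (root first):
[⊗]  ⊢ p2, (p2⊥ ⊗ (p1⊥ ⅋ p1))
  [Ax]  ⊢ p2, p2⊥
  [⅋]  ⊢ (p1⊥ ⅋ p1)
    [Ax]  ⊢ p1, p1⊥

Result: YES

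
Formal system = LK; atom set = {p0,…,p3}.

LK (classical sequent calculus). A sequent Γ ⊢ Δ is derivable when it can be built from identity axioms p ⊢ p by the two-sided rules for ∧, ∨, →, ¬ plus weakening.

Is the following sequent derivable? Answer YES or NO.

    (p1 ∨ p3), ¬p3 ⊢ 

Truth-table refutation:
  v=0000: Γ:[(p1 ∨ p3)=F, ¬p3=T] Δ:[] refutes=False
  v=0001: Γ:[(p1 ∨ p3)=T, ¬p3=F] Δ:[] refutes=False
  v=0010: Γ:[(p1 ∨ p3)=F, ¬p3=T] Δ:[] refutes=False
  v=0011: Γ:[(p1 ∨ p3)=T, ¬p3=F] Δ:[] refutes=False
  v=0100: Γ:[(p1 ∨ p3)=T, ¬p3=T] Δ:[] refutes=True  ← countermodel

Result: NO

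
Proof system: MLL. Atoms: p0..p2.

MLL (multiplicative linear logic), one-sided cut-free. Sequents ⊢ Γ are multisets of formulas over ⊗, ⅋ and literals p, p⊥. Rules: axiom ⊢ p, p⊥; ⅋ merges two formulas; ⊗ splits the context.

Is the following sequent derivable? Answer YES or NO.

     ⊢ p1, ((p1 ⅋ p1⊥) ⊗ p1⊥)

Derivation trace:
[⊗]  ⊢ p1, ((p1 ⅋ p1⊥) ⊗ p1⊥)
  [⅋]  ⊢ (p1 ⅋ p1⊥)
    [Ax]  ⊢ p1, p1⊥
  [Ax]  ⊢ p1, p1⊥

Result: YES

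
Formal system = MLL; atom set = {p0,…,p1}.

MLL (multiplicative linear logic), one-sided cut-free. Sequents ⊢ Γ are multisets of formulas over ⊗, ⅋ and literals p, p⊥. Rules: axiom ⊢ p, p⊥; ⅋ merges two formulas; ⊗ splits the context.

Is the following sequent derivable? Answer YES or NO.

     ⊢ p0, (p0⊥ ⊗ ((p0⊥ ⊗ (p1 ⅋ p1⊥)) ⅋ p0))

Derivation trace:
[⊗]  ⊢ p0, (p0⊥ ⊗ ((p0⊥ ⊗ (p1 ⅋ p1⊥)) ⅋ p0))
  [Ax]  ⊢ p0, p0⊥
  [⅋]  ⊢ ((p0⊥ ⊗ (p1 ⅋ p1⊥)) ⅋ p0)
    [⊗]  ⊢ p0, (p0⊥ ⊗ (p1 ⅋ p1⊥))
      [Ax]  ⊢ p0, p0⊥
      [⅋]  ⊢ (p1 ⅋ p1⊥)
        [Ax]  ⊢ p1, p1⊥

Result: YES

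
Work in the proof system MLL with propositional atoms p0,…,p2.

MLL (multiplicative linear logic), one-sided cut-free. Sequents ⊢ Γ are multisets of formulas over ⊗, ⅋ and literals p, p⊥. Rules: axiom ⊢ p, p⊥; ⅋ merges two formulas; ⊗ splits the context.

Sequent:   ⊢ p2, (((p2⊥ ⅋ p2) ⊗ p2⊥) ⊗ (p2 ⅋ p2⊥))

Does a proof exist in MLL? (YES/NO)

Derivation trace:
[⊗]  ⊢ p2, (((p2⊥ ⅋ p2) ⊗ p2⊥) ⊗ (p2 ⅋ p2⊥))
  [⊗]  ⊢ p2, ((p2⊥ ⅋ p2) ⊗ p2⊥)
    [⅋]  ⊢ (p2⊥ ⅋ p2)
      [Ax]  ⊢ p2, p2⊥
    [Ax]  ⊢ p2, p2⊥
  [⅋]  ⊢ (p2 ⅋ p2⊥)
    [Ax]  ⊢ p2, p2⊥

Result: YES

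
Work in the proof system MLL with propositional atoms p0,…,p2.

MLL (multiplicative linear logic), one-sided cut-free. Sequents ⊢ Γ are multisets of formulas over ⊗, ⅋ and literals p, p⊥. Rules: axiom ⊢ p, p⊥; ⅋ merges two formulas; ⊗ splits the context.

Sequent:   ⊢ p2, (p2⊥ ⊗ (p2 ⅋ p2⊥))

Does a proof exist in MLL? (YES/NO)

Derivation (root first):
[⊗]  ⊢ p2, (p2⊥ ⊗ (p2 ⅋ p2⊥))
  [Ax]  ⊢ p2, p2⊥
  [⅋]  ⊢ (p2 ⅋ p2⊥)
    [Ax]  ⊢ p2, p2⊥

Result: YES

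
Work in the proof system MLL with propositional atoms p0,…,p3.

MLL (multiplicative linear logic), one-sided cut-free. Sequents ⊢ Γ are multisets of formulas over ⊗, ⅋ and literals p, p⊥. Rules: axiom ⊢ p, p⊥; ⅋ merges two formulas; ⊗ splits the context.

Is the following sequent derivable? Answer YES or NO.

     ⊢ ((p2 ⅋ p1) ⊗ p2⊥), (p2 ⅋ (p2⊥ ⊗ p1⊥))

Derivation (root first):
[⅋]  ⊢ ((p2 ⅋ p1) ⊗ p2⊥), (p2 ⅋ (p2⊥ ⊗ p1⊥))
  [⊗]  ⊢ (p2⊥ ⊗ p1⊥), p2, ((p2 ⅋ p1) ⊗ p2⊥)
    [⅋]  ⊢ (p2⊥ ⊗ p1⊥), (p2 ⅋ p1)
      [⊗]  ⊢ p2, p1, (p2⊥ ⊗ p1⊥)
        [Ax]  ⊢ p2, p2⊥
        [Ax]  ⊢ p1, p1⊥
    [Ax]  ⊢ p2, p2⊥

Result: YES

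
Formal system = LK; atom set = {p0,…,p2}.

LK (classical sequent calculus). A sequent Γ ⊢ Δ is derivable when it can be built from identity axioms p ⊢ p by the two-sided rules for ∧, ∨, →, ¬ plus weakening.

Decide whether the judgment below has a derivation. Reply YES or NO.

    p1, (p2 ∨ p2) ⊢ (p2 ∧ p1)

Derivation (root first):
[∨L] p1, (p2 ∨ p2) ⊢ (p2 ∧ p1)
  [∧R] p1, p2 ⊢ (p2 ∧ p1)
    [Ax] p2 ⊢ p2
    [Ax] p1 ⊢ p1
  [∧R] p1, p2 ⊢ (p2 ∧ p1)
    [Ax] p2 ⊢ p2
    [Ax] p1 ⊢ p1

Result: YES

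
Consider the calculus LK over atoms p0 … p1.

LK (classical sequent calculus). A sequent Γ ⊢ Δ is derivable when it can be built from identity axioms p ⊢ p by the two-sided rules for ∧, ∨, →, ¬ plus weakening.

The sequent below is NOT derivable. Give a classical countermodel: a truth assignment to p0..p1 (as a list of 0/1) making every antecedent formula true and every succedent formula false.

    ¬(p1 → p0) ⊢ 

Truth-table refutation:
  v=00: Γ:[¬(p1 → p0)=F] Δ:[] refutes=False
  v=01: Γ:[¬(p1 → p0)=T] Δ:[] refutes=True  ← countermodel

Result: [0, 1]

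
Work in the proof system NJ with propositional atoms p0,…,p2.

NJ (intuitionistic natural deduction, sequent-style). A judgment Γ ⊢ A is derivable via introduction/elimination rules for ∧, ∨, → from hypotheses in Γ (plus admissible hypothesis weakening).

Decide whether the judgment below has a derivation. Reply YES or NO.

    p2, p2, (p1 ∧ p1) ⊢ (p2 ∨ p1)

Proof tree:
[Wk] p2, p2, (p1 ∧ p1) ⊢ (p2 ∨ p1)
  [Wk] p2, p2 ⊢ (p2 ∨ p1)
    [∨I₁] p2 ⊢ (p2 ∨ p1)
      [Ax] p2 ⊢ p2

Result: YES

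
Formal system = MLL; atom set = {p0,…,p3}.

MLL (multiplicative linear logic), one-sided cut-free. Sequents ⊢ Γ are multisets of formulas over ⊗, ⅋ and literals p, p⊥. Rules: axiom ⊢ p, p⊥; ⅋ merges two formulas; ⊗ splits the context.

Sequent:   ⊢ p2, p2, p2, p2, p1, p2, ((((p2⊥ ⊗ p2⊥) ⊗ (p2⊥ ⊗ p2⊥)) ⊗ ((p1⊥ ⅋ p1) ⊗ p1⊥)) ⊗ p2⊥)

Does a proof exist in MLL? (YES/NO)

Derivation (root first):
[⊗]  ⊢ p2, p2, p2, p2, p1, p2, ((((p2⊥ ⊗ p2⊥) ⊗ (p2⊥ ⊗ p2⊥)) ⊗ ((p1⊥ ⅋ p1) ⊗ p1⊥)) ⊗ p2⊥)
  [⊗]  ⊢ p2, p2, p2, p2, p1, (((p2⊥ ⊗ p2⊥) ⊗ (p2⊥ ⊗ p2⊥)) ⊗ ((p1⊥ ⅋ p1) ⊗ p1⊥))
    [⊗]  ⊢ p2, p2, p2, p2, ((p2⊥ ⊗ p2⊥) ⊗ (p2⊥ ⊗ p2⊥))
      [⊗]  ⊢ p2, p2, (p2⊥ ⊗ p2⊥)
        [Ax]  ⊢ p2, p2⊥
        [Ax]  ⊢ p2, p2⊥
      [⊗]  ⊢ p2, p2, (p2⊥ ⊗ p2⊥)
        [Ax]  ⊢ p2, p2⊥
        [Ax]  ⊢ p2, p2⊥
    [⊗]  ⊢ p1, ((p1⊥ ⅋ p1) ⊗ p1⊥)
      [⅋]  ⊢ (p1⊥ ⅋ p1)
        [Ax]  ⊢ p1, p1⊥
      [Ax]  ⊢ p1, p1⊥
  [Ax]  ⊢ p2, p2⊥

Result: YES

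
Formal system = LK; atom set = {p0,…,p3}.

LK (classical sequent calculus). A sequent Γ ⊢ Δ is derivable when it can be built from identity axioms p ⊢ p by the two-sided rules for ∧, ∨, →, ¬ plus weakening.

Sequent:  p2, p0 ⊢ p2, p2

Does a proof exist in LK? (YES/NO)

Derivation (root first):
[WR] p2, p0 ⊢ p2, p2
  [WL] p2, p0 ⊢ p2
    [Ax] p2 ⊢ p2

Result: YES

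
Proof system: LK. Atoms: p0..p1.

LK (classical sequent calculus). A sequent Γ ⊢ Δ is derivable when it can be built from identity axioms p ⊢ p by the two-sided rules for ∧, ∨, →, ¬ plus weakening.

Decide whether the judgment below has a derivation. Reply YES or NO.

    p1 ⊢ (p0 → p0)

Proof tree:
[WL] p1 ⊢ (p0 → p0)
  [→R]  ⊢ (p0 → p0)
    [Ax] p0 ⊢ p0

Result: YES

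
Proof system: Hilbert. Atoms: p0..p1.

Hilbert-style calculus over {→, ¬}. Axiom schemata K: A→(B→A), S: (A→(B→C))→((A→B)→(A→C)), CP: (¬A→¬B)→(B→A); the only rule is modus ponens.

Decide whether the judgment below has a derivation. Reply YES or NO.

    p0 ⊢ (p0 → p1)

Search for a countermodel by truth-table:
  v=00: Γ:[p0=F] Δ:[(p0 → p1)=T] refutes=False
  v=01: Γ:[p0=F] Δ:[(p0 → p1)=T] refutes=False
  v=10: Γ:[p0=T] Δ:[(p0 → p1)=F] refutes=True  ← countermodel

Result: NO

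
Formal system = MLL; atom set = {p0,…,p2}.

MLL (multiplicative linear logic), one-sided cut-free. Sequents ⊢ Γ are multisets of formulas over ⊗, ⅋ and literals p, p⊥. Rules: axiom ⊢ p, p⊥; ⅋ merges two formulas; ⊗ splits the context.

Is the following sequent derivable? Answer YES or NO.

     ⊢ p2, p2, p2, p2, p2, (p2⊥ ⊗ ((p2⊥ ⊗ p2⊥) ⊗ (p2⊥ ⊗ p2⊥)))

Proof tree:
[⊗]  ⊢ p2, p2, p2, p2, p2, (p2⊥ ⊗ ((p2⊥ ⊗ p2⊥) ⊗ (p2⊥ ⊗ p2⊥)))
  [Ax]  ⊢ p2, p2⊥
  [⊗]  ⊢ p2, p2, p2, p2, ((p2⊥ ⊗ p2⊥) ⊗ (p2⊥ ⊗ p2⊥))
    [⊗]  ⊢ p2, p2, (p2⊥ ⊗ p2⊥)
      [Ax]  ⊢ p2, p2⊥
      [Ax]  ⊢ p2, p2⊥
    [⊗]  ⊢ p2, p2, (p2⊥ ⊗ p2⊥)
      [Ax]  ⊢ p2, p2⊥
      [Ax]  ⊢ p2, p2⊥

Result: YES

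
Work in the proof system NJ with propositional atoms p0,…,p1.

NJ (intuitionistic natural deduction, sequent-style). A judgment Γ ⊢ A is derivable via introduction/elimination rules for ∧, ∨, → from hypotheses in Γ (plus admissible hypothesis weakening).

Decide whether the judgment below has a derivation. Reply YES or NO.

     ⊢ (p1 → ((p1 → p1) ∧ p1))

Derivation trace:
[→I]  ⊢ (p1 → ((p1 → p1) ∧ p1))
  [∧I] p1 ⊢ ((p1 → p1) ∧ p1)
    [→I]  ⊢ (p1 → p1)
      [Ax] p1 ⊢ p1
    [Ax] p1 ⊢ p1

Result: YES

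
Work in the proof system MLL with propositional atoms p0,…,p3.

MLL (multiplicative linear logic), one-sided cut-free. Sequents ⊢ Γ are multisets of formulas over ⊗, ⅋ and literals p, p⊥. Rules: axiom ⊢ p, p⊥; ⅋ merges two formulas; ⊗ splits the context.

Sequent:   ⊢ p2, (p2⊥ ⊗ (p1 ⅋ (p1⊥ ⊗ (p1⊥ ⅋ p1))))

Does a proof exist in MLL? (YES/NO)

Derivation (root first):
[⊗]  ⊢ p2, (p2⊥ ⊗ (p1 ⅋ (p1⊥ ⊗ (p1⊥ ⅋ p1))))
  [Ax]  ⊢ p2, p2⊥
  [⅋]  ⊢ (p1 ⅋ (p1⊥ ⊗ (p1⊥ ⅋ p1)))
    [⊗]  ⊢ p1, (p1⊥ ⊗ (p1⊥ ⅋ p1))
      [Ax]  ⊢ p1, p1⊥
      [⅋]  ⊢ (p1⊥ ⅋ p1)
        [Ax]  ⊢ p1, p1⊥

Result: YES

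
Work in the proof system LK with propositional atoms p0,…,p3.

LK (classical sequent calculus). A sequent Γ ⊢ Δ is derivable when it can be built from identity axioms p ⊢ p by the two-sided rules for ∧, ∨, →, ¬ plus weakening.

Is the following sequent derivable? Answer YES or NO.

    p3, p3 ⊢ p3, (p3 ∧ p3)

Derivation (root first):
[WL] p3, p3 ⊢ p3, (p3 ∧ p3)
  [∧R] p3 ⊢ p3, (p3 ∧ p3)
    [Ax] p3 ⊢ p3
    [WR] p3 ⊢ p3, p3
      [Ax] p3 ⊢ p3

Result: YES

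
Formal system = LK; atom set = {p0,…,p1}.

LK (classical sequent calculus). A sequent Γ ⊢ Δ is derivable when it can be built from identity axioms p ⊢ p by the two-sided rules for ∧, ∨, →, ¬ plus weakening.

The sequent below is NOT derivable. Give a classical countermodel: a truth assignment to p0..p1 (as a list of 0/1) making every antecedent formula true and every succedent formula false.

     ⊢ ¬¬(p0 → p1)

Search for a countermodel by truth-table:
  v=00: Γ:[] Δ:[¬¬(p0 → p1)=T] refutes=False
  v=01: Γ:[] Δ:[¬¬(p0 → p1)=T] refutes=False
  v=10: Γ:[] Δ:[¬¬(p0 → p1)=F] refutes=True  ← countermodel

Result: [1, 0]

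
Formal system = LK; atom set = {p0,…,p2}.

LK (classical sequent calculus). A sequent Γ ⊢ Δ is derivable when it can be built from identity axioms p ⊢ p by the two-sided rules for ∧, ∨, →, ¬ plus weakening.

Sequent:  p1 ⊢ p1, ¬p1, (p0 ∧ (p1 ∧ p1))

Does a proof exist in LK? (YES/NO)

Proof tree:
[∧R] p1 ⊢ p1, ¬p1, (p0 ∧ (p1 ∧ p1))
  [WR]  ⊢ p1, ¬p1, p0
    [¬R]  ⊢ p1, ¬p1
      [Ax] p1 ⊢ p1
  [∧R] p1 ⊢ (p1 ∧ p1)
    [Ax] p1 ⊢ p1
    [Ax] p1 ⊢ p1

Result: YES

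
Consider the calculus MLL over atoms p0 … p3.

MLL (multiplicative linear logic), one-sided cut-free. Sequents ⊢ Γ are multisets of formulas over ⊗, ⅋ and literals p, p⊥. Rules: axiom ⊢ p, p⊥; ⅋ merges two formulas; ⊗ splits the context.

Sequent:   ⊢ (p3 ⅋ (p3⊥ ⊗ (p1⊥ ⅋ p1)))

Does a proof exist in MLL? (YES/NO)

Proof tree:
[⅋]  ⊢ (p3 ⅋ (p3⊥ ⊗ (p1⊥ ⅋ p1)))
  [⊗]  ⊢ p3, (p3⊥ ⊗ (p1⊥ ⅋ p1))
    [Ax]  ⊢ p3, p3⊥
    [⅋]  ⊢ (p1⊥ ⅋ p1)
      [Ax]  ⊢ p1, p1⊥

Result: YES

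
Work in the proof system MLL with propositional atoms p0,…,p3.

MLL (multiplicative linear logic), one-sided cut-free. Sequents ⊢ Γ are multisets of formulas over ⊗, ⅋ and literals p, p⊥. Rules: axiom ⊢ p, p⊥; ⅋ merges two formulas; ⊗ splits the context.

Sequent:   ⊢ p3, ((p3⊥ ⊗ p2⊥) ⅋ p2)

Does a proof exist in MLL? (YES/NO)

Proof tree:
[⅋]  ⊢ p3, ((p3⊥ ⊗ p2⊥) ⅋ p2)
  [⊗]  ⊢ p3, p2, (p3⊥ ⊗ p2⊥)
    [Ax]  ⊢ p3, p3⊥
    [Ax]  ⊢ p2, p2⊥

Result: YES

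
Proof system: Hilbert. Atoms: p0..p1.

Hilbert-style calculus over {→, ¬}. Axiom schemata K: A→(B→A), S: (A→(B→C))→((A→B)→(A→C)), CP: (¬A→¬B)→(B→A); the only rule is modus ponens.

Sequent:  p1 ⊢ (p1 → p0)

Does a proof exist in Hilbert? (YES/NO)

Search for a countermodel by truth-table:
  v=00: Γ:[p1=F] Δ:[(p1 → p0)=T] refutes=False
  v=01: Γ:[p1=T] Δ:[(p1 → p0)=F] refutes=True  ← countermodel

Result: NO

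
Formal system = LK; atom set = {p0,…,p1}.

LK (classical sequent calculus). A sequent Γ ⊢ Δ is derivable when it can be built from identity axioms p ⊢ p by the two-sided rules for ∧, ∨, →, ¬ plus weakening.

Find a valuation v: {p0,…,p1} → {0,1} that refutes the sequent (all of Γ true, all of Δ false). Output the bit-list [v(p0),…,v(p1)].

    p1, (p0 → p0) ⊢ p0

Search for a countermodel by truth-table:
  v=00: Γ:[p1=F, (p0 → p0)=T] Δ:[p0=F] refutes=False
  v=01: Γ:[p1=T, (p0 → p0)=T] Δ:[p0=F] refutes=True  ← countermodel

Result: [0, 1]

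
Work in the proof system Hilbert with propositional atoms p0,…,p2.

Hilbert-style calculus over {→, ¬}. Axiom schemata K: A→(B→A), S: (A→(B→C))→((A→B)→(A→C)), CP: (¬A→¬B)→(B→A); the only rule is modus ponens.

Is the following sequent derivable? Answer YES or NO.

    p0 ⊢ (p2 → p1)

Truth-table refutation:
  v=000: Γ:[p0=F] Δ:[(p2 → p1)=T] refutes=False
  v=001: Γ:[p0=F] Δ:[(p2 → p1)=F] refutes=False
  v=010: Γ:[p0=F] Δ:[(p2 → p1)=T] refutes=False
  v=011: Γ:[p0=F] Δ:[(p2 → p1)=T] refutes=False
  v=100: Γ:[p0=T] Δ:[(p2 → p1)=T] refutes=False
  v=101: Γ:[p0=T] Δ:[(p2 → p1)=F] refutes=True  ← countermodel

Result: NO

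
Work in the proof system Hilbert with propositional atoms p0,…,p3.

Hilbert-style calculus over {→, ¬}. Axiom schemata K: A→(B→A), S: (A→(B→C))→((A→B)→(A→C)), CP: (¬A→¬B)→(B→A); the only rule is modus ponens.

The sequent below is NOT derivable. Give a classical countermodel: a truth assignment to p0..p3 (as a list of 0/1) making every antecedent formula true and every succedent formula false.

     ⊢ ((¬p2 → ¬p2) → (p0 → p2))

Truth-table refutation:
  v=0000: Γ:[] Δ:[((¬p2 → ¬p2) → (p0 → p2))=T] refutes=False
  v=0001: Γ:[] Δ:[((¬p2 → ¬p2) → (p0 → p2))=T] refutes=False
  v=0010: Γ:[] Δ:[((¬p2 → ¬p2) → (p0 → p2))=T] refutes=False
  v=0011: Γ:[] Δ:[((¬p2 → ¬p2) → (p0 → p2))=T] refutes=False
  v=0100: Γ:[] Δ:[((¬p2 → ¬p2) → (p0 → p2))=T] refutes=False
  v=0101: Γ:[] Δ:[((¬p2 → ¬p2) → (p0 → p2))=T] refutes=False
  v=0110: Γ:[] Δ:[((¬p2 → ¬p2) → (p0 → p2))=T] refutes=False
  v=0111: Γ:[] Δ:[((¬p2 → ¬p2) → (p0 → p2))=T] refutes=False
  v=1000: Γ:[] Δ:[((¬p2 → ¬p2) → (p0 → p2))=F] refutes=True  ← countermodel

Result: [1, 0, 0, 0]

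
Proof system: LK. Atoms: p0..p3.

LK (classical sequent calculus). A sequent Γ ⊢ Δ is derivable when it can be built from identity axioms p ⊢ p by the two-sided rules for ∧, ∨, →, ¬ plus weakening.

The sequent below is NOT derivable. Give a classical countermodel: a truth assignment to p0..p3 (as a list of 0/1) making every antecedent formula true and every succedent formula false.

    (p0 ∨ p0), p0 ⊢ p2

Search for a countermodel by truth-table:
  v=0000: Γ:[(p0 ∨ p0)=F, p0=F] Δ:[p2=F] refutes=False
  v=0001: Γ:[(p0 ∨ p0)=F, p0=F] Δ:[p2=F] refutes=False
  v=0010: Γ:[(p0 ∨ p0)=F, p0=F] Δ:[p2=T] refutes=False
  v=0011: Γ:[(p0 ∨ p0)=F, p0=F] Δ:[p2=T] refutes=False
  v=0100: Γ:[(p0 ∨ p0)=F, p0=F] Δ:[p2=F] refutes=False
  v=0101: Γ:[(p0 ∨ p0)=F, p0=F] Δ:[p2=F] refutes=False
  v=0110: Γ:[(p0 ∨ p0)=F, p0=F] Δ:[p2=T] refutes=False
  v=0111: Γ:[(p0 ∨ p0)=F, p0=F] Δ:[p2=T] refutes=False
  v=1000: Γ:[(p0 ∨ p0)=T, p0=T] Δ:[p2=F] refutes=True  ← countermodel

Result: [1, 0, 0, 0]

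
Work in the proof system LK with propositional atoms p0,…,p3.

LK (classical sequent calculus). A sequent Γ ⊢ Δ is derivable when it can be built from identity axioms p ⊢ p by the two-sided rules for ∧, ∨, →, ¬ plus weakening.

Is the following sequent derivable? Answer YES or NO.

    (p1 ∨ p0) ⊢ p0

Enumerate valuations to refute Γ ⊢ Δ:
  v=0000: Γ:[(p1 ∨ p0)=F] Δ:[p0=F] refutes=False
  v=0001: Γ:[(p1 ∨ p0)=F] Δ:[p0=F] refutes=False
  v=0010: Γ:[(p1 ∨ p0)=F] Δ:[p0=F] refutes=False
  v=0011: Γ:[(p1 ∨ p0)=F] Δ:[p0=F] refutes=False
  v=0100: Γ:[(p1 ∨ p0)=T] Δ:[p0=F] refutes=True  ← countermodel

Result: NO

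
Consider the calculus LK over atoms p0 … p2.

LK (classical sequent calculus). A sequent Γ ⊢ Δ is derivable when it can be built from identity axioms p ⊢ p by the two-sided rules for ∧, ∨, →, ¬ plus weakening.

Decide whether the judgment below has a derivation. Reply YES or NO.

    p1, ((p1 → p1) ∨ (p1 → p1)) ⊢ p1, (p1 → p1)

Derivation (root first):
[∨L] p1, ((p1 → p1) ∨ (p1 → p1)) ⊢ p1, (p1 → p1)
  [→L] p1, (p1 → p1) ⊢ p1
    [Ax] p1 ⊢ p1
    [Ax] p1 ⊢ p1
  [→R] (p1 → p1) ⊢ (p1 → p1)
    [→L] p1, (p1 → p1) ⊢ p1
      [Ax] p1 ⊢ p1
      [Ax] p1 ⊢ p1

Result: YES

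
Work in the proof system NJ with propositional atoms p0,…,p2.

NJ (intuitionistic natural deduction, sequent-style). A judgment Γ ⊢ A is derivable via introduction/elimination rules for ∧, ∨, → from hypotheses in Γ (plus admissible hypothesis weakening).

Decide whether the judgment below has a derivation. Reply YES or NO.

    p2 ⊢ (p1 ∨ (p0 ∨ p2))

Derivation trace:
[∨I₂] p2 ⊢ (p1 ∨ (p0 ∨ p2))
  [∨I₂] p2 ⊢ (p0 ∨ p2)
    [Ax] p2 ⊢ p2

Result: YES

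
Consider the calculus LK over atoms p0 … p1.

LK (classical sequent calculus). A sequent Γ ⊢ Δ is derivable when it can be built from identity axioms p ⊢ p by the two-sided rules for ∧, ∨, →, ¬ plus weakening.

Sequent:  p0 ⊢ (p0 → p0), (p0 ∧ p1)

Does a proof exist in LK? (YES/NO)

Derivation trace:
[∧R] p0 ⊢ (p0 → p0), (p0 ∧ p1)
  [WL] p0, p0 ⊢ p0
    [Ax] p0 ⊢ p0
  [WR]  ⊢ (p0 → p0), p1
    [→R]  ⊢ (p0 → p0)
      [Ax] p0 ⊢ p0

Result: YES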